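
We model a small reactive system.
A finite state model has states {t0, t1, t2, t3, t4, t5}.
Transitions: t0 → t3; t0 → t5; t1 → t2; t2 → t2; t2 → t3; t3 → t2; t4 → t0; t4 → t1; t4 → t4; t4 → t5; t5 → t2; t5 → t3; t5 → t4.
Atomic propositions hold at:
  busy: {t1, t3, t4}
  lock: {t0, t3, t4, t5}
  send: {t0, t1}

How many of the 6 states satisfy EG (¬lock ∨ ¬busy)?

4

Sat(¬lock) = {t1, t2}
Sat(¬busy) = {t0, t2, t5}
Sat(¬lock ∨ ¬busy) = {t0, t1, t2, t5}
EG (¬lock ∨ ¬busy): greatest fixpoint, start Z0 = {t0, t1, t2, t5}, keep only states in Sat with some successor in Z. Already a fixed point.
Sat(EG (¬lock ∨ ¬busy)) = {t0, t1, t2, t5}
|Sat(EG (¬lock ∨ ¬busy))| = |{t0, t1, t2, t5}| = 4.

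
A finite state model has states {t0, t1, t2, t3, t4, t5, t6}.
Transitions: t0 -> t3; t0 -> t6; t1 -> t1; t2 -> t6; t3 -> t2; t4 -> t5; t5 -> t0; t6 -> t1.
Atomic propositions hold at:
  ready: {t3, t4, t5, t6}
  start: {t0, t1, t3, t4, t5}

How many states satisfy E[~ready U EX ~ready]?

6

Sat(~ready) = {t0, t1, t2}
Sat(EX ~ready) = {s : some successor in {t0, t1, t2}} = {t1, t3, t5, t6}
E[~ready U EX ~ready]: least fixpoint, start Z0 = Sat(EX ~ready) = {t1, t3, t5, t6}, add states in Sat(~ready) with some successor in Z. Z1 = {t0, t1, t2, t3, t5, t6}; fixed.
Sat(E[~ready U EX ~ready]) = {t0, t1, t2, t3, t5, t6}
|Sat(E[~ready U EX ~ready])| = |{t0, t1, t2, t3, t5, t6}| = 6.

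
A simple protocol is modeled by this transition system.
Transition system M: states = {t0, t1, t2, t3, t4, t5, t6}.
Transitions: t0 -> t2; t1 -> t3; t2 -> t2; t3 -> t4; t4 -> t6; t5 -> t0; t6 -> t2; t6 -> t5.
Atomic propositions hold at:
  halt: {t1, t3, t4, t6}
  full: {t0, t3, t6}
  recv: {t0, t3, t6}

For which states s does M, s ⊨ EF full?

EF full: least fixpoint, start Z0 = {t0, t3, t6}, add states with some successor in Z. Z1 = {t0, t1, t3, t4, t5, t6}; fixed.
Sat(EF full) = {t0, t1, t3, t4, t5, t6}

{t0, t1, t3, t4, t5, t6}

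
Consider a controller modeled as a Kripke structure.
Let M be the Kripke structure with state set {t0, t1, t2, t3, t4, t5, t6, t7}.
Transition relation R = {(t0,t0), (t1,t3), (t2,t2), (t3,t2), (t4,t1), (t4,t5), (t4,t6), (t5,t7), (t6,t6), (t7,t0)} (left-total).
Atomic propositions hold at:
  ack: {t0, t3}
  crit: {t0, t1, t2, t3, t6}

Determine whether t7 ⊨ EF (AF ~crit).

Sat(~crit) = {t4, t5, t7}
AF ~crit: least fixpoint, start Z0 = {t4, t5, t7}, add states with every successor in Z. Already a fixed point.
Sat(AF ~crit) = {t4, t5, t7}
EF (AF ~crit): least fixpoint, start Z0 = {t4, t5, t7}, add states with some successor in Z. Already a fixed point.
Sat(EF (AF ~crit)) = {t4, t5, t7}
t7 ∈ Sat(EF (AF ~crit)) = {t4, t5, t7}, so the formula holds at t7.

Yes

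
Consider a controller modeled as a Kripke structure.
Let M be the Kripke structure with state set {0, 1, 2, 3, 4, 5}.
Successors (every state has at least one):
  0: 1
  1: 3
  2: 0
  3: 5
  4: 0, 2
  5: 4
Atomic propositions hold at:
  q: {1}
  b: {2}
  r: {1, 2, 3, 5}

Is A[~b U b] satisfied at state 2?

Yes

Sat(~b) = {0, 1, 3, 4, 5}
A[~b U b]: least fixpoint, start Z0 = Sat(b) = {2}, add states in Sat(~b) with every successor in Z. Already a fixed point.
Sat(A[~b U b]) = {2}
2 ∈ Sat(A[~b U b]) = {2}, so the formula holds at 2.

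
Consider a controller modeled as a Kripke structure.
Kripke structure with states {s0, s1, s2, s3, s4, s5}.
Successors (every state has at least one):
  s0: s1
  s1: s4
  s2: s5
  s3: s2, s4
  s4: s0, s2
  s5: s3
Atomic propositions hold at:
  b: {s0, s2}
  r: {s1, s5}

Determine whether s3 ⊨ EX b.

Sat(EX b) = {s : some successor in {s0, s2}} = {s3, s4}
s3 ∈ Sat(EX b) = {s3, s4}, so the formula holds at s3.

Yes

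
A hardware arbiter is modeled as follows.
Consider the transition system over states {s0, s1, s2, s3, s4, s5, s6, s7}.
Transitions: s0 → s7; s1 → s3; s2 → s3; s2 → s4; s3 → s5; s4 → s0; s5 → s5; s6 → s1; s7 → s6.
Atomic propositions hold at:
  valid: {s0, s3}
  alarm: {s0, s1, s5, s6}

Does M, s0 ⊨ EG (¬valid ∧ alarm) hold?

No

Sat(¬valid) = {s1, s2, s4, s5, s6, s7}
Sat(¬valid ∧ alarm) = {s1, s5, s6}
EG (¬valid ∧ alarm): greatest fixpoint, start Z0 = {s1, s5, s6}, keep only states in Sat with some successor in Z. Z1 = {s5, s6}; Z2 = {s5}; fixed.
Sat(EG (¬valid ∧ alarm)) = {s5}
s0 ∉ Sat(EG (¬valid ∧ alarm)) = {s5}, so the formula does not hold at s0.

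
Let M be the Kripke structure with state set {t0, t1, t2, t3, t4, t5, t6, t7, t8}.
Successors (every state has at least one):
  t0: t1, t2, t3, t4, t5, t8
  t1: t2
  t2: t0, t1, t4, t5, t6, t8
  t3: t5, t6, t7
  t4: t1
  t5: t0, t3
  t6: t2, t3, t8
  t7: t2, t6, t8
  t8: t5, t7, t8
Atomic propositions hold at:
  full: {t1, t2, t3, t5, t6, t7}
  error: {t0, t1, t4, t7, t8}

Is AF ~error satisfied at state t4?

Sat(~error) = {t2, t3, t5, t6}
AF ~error: least fixpoint, start Z0 = {t2, t3, t5, t6}, add states with every successor in Z. Z1 = {t1, t2, t3, t5, t6}; Z2 = {t1, t2, t3, t4, t5, t6}; fixed.
Sat(AF ~error) = {t1, t2, t3, t4, t5, t6}
t4 ∈ Sat(AF ~error) = {t1, t2, t3, t4, t5, t6}, so the formula holds at t4.

Yes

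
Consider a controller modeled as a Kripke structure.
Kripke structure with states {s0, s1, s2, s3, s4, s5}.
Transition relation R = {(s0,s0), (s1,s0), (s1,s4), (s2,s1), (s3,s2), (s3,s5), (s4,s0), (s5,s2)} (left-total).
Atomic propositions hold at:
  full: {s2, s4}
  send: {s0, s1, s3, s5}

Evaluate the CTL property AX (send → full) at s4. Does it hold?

No

Sat(send → full) = {s2, s4}
Sat(AX (send → full)) = {s : every successor in {s2, s4}} = {s5}
s4 ∉ Sat(AX (send → full)) = {s5}, so the formula does not hold at s4.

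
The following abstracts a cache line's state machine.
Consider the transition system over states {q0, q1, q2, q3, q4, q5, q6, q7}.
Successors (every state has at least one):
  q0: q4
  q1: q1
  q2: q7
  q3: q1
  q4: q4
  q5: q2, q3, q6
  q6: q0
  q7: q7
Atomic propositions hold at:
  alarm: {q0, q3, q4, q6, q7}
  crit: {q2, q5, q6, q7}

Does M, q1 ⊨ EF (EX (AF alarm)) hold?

AF alarm: least fixpoint, start Z0 = {q0, q3, q4, q6, q7}, add states with every successor in Z. Z1 = {q0, q2, q3, q4, q6, q7}; Z2 = {q0, q2, q3, q4, q5, q6, q7}; fixed.
Sat(AF alarm) = {q0, q2, q3, q4, q5, q6, q7}
Sat(EX (AF alarm)) = {s : some successor in {q0, q2, q3, q4, q5, q6, q7}} = {q0, q2, q4, q5, q6, q7}
EF (EX (AF alarm)): least fixpoint, start Z0 = {q0, q2, q4, q5, q6, q7}, add states with some successor in Z. Already a fixed point.
Sat(EF (EX (AF alarm))) = {q0, q2, q4, q5, q6, q7}
q1 ∉ Sat(EF (EX (AF alarm))) = {q0, q2, q4, q5, q6, q7}, so the formula does not hold at q1.

No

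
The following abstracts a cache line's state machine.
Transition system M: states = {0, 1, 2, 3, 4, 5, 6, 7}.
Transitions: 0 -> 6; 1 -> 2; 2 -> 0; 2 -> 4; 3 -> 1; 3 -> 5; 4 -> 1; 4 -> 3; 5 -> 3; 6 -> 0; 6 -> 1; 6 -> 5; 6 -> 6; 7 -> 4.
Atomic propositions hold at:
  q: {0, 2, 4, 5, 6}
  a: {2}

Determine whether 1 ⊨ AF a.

Yes

AF a: least fixpoint, start Z0 = {2}, add states with every successor in Z. Z1 = {1, 2}; fixed.
Sat(AF a) = {1, 2}
1 ∈ Sat(AF a) = {1, 2}, so the formula holds at 1.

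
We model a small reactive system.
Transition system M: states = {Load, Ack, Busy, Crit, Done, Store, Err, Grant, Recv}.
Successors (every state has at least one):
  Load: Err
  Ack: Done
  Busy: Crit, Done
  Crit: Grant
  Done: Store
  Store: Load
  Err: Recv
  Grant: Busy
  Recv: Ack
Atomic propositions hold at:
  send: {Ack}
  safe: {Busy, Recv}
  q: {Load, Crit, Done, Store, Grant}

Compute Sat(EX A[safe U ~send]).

{Load, Ack, Busy, Crit, Done, Store, Err, Grant}

Sat(~send) = {Load, Busy, Crit, Done, Store, Err, Grant, Recv}
A[safe U ~send]: least fixpoint, start Z0 = Sat(~send) = {Load, Busy, Crit, Done, Store, Err, Grant, Recv}, add states in Sat(safe) with every successor in Z. Already a fixed point.
Sat(A[safe U ~send]) = {Load, Busy, Crit, Done, Store, Err, Grant, Recv}
Sat(EX A[safe U ~send]) = {s : some successor in {Load, Busy, Crit, Done, Store, Err, Grant, Recv}} = {Load, Ack, Busy, Crit, Done, Store, Err, Grant}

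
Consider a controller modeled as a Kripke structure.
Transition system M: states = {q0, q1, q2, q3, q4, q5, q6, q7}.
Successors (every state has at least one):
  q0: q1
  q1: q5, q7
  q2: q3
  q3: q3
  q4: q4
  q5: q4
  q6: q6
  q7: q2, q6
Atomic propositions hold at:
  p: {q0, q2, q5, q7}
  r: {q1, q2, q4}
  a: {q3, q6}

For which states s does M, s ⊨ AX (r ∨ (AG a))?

AG a: greatest fixpoint, start Z0 = {q3, q6}, keep only states in Sat with every successor in Z. Already a fixed point.
Sat(AG a) = {q3, q6}
Sat(r ∨ (AG a)) = {q1, q2, q3, q4, q6}
Sat(AX (r ∨ (AG a))) = {s : every successor in {q1, q2, q3, q4, q6}} = {q0, q2, q3, q4, q5, q6, q7}

{q0, q2, q3, q4, q5, q6, q7}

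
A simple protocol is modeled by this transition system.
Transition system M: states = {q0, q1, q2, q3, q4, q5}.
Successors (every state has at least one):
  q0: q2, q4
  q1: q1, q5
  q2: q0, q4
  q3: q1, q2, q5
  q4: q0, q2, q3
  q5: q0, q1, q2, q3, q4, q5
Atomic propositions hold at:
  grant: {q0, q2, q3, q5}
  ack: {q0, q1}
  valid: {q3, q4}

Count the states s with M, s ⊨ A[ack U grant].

A[ack U grant]: least fixpoint, start Z0 = Sat(grant) = {q0, q2, q3, q5}, add states in Sat(ack) with every successor in Z. Already a fixed point.
Sat(A[ack U grant]) = {q0, q2, q3, q5}
|Sat(A[ack U grant])| = |{q0, q2, q3, q5}| = 4.

4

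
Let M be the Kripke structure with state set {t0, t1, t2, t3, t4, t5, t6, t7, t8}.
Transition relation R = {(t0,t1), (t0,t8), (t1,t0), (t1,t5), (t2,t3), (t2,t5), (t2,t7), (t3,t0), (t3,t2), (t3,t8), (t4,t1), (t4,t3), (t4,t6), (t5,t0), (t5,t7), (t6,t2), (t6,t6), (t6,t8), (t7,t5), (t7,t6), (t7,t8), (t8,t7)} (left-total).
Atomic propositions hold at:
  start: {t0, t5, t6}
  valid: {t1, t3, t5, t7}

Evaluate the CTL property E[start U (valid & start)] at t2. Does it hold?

No

Sat(valid & start) = {t5}
E[start U (valid & start)]: least fixpoint, start Z0 = Sat((valid & start)) = {t5}, add states in Sat(start) with some successor in Z. Already a fixed point.
Sat(E[start U (valid & start)]) = {t5}
t2 ∉ Sat(E[start U (valid & start)]) = {t5}, so the formula does not hold at t2.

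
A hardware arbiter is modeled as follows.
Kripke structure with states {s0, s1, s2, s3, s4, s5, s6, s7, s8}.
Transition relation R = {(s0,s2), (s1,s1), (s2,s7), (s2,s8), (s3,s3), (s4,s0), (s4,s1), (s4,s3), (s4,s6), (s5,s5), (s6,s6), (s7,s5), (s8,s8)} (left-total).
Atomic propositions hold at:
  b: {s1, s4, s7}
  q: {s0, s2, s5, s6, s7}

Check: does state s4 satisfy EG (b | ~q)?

Yes

Sat(~q) = {s1, s3, s4, s8}
Sat(b | ~q) = {s1, s3, s4, s7, s8}
EG (b | ~q): greatest fixpoint, start Z0 = {s1, s3, s4, s7, s8}, keep only states in Sat with some successor in Z. Z1 = {s1, s3, s4, s8}; fixed.
Sat(EG (b | ~q)) = {s1, s3, s4, s8}
s4 ∈ Sat(EG (b | ~q)) = {s1, s3, s4, s8}, so the formula holds at s4.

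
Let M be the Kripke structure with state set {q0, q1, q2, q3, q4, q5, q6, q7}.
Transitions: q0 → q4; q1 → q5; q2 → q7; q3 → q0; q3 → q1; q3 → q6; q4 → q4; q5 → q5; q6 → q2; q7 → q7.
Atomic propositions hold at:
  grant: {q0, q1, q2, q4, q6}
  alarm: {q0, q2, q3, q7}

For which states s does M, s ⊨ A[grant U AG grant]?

AG grant: greatest fixpoint, start Z0 = {q0, q1, q2, q4, q6}, keep only states in Sat with every successor in Z. Z1 = {q0, q4, q6}; Z2 = {q0, q4}; fixed.
Sat(AG grant) = {q0, q4}
A[grant U AG grant]: least fixpoint, start Z0 = Sat(AG grant) = {q0, q4}, add states in Sat(grant) with every successor in Z. Already a fixed point.
Sat(A[grant U AG grant]) = {q0, q4}

{q0, q4}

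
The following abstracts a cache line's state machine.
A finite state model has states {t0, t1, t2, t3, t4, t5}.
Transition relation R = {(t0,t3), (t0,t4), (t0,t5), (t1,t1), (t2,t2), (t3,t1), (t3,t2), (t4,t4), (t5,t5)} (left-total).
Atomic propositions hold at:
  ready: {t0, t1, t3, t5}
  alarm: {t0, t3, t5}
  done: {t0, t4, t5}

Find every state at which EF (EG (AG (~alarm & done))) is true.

Sat(~alarm) = {t1, t2, t4}
Sat(~alarm & done) = {t4}
AG (~alarm & done): greatest fixpoint, start Z0 = {t4}, keep only states in Sat with every successor in Z. Already a fixed point.
Sat(AG (~alarm & done)) = {t4}
EG (AG (~alarm & done)): greatest fixpoint, start Z0 = {t4}, keep only states in Sat with some successor in Z. Already a fixed point.
Sat(EG (AG (~alarm & done))) = {t4}
EF (EG (AG (~alarm & done))): least fixpoint, start Z0 = {t4}, add states with some successor in Z. Z1 = {t0, t4}; fixed.
Sat(EF (EG (AG (~alarm & done)))) = {t0, t4}

{t0, t4}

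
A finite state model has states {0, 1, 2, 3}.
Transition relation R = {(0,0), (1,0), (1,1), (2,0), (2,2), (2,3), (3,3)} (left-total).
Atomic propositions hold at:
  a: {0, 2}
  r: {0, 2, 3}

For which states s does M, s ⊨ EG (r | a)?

{0, 2, 3}

Sat(r | a) = {0, 2, 3}
EG (r | a): greatest fixpoint, start Z0 = {0, 2, 3}, keep only states in Sat with some successor in Z. Already a fixed point.
Sat(EG (r | a)) = {0, 2, 3}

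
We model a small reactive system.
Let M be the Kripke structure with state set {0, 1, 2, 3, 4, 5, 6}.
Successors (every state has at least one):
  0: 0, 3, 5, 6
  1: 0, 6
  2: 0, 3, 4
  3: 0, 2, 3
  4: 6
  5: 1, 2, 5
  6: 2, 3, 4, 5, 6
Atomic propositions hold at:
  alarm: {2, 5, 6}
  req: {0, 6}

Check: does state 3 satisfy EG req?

EG req: greatest fixpoint, start Z0 = {0, 6}, keep only states in Sat with some successor in Z. Already a fixed point.
Sat(EG req) = {0, 6}
3 ∉ Sat(EG req) = {0, 6}, so the formula does not hold at 3.

No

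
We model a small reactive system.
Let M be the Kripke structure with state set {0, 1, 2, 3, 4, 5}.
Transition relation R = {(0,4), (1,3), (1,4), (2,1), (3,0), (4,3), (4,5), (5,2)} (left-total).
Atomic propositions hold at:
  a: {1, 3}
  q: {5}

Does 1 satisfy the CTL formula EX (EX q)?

Yes

Sat(EX q) = {s : some successor in {5}} = {4}
Sat(EX (EX q)) = {s : some successor in {4}} = {0, 1}
1 ∈ Sat(EX (EX q)) = {0, 1}, so the formula holds at 1.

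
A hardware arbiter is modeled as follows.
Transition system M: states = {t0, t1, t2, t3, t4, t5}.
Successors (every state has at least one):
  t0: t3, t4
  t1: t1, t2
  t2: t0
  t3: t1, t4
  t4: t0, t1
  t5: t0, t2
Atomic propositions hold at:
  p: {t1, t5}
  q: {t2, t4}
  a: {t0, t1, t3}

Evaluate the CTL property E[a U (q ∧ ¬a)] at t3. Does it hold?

Yes

Sat(¬a) = {t2, t4, t5}
Sat(q ∧ ¬a) = {t2, t4}
E[a U (q ∧ ¬a)]: least fixpoint, start Z0 = Sat((q ∧ ¬a)) = {t2, t4}, add states in Sat(a) with some successor in Z. Z1 = {t0, t1, t2, t3, t4}; fixed.
Sat(E[a U (q ∧ ¬a)]) = {t0, t1, t2, t3, t4}
t3 ∈ Sat(E[a U (q ∧ ¬a)]) = {t0, t1, t2, t3, t4}, so the formula holds at t3.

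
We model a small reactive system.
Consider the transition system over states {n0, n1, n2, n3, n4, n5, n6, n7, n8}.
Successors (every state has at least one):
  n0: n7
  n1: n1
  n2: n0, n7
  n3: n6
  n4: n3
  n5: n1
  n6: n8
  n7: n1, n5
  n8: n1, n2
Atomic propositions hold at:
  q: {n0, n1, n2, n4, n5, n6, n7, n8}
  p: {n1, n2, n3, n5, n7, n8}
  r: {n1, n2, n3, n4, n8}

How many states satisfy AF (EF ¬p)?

Sat(¬p) = {n0, n4, n6}
EF ¬p: least fixpoint, start Z0 = {n0, n4, n6}, add states with some successor in Z. Z1 = {n0, n2, n3, n4, n6}; Z2 = {n0, n2, n3, n4, n6, n8}; fixed.
Sat(EF ¬p) = {n0, n2, n3, n4, n6, n8}
AF (EF ¬p): least fixpoint, start Z0 = {n0, n2, n3, n4, n6, n8}, add states with every successor in Z. Already a fixed point.
Sat(AF (EF ¬p)) = {n0, n2, n3, n4, n6, n8}
|Sat(AF (EF ¬p))| = |{n0, n2, n3, n4, n6, n8}| = 6.

6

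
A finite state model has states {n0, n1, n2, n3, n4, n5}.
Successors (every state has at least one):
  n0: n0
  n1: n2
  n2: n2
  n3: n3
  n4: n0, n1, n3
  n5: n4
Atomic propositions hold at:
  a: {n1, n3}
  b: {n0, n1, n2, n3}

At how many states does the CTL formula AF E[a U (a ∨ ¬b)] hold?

4

Sat(¬b) = {n4, n5}
Sat(a ∨ ¬b) = {n1, n3, n4, n5}
E[a U (a ∨ ¬b)]: least fixpoint, start Z0 = Sat((a ∨ ¬b)) = {n1, n3, n4, n5}, add states in Sat(a) with some successor in Z. Already a fixed point.
Sat(E[a U (a ∨ ¬b)]) = {n1, n3, n4, n5}
AF E[a U (a ∨ ¬b)]: least fixpoint, start Z0 = {n1, n3, n4, n5}, add states with every successor in Z. Already a fixed point.
Sat(AF E[a U (a ∨ ¬b)]) = {n1, n3, n4, n5}
|Sat(AF E[a U (a ∨ ¬b)])| = |{n1, n3, n4, n5}| = 4.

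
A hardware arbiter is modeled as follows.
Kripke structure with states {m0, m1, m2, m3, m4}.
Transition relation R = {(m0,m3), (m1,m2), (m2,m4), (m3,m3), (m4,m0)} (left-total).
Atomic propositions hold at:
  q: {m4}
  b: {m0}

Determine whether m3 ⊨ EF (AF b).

AF b: least fixpoint, start Z0 = {m0}, add states with every successor in Z. Z1 = {m0, m4}; Z2 = {m0, m2, m4}; Z3 = {m0, m1, m2, m4}; fixed.
Sat(AF b) = {m0, m1, m2, m4}
EF (AF b): least fixpoint, start Z0 = {m0, m1, m2, m4}, add states with some successor in Z. Already a fixed point.
Sat(EF (AF b)) = {m0, m1, m2, m4}
m3 ∉ Sat(EF (AF b)) = {m0, m1, m2, m4}, so the formula does not hold at m3.

No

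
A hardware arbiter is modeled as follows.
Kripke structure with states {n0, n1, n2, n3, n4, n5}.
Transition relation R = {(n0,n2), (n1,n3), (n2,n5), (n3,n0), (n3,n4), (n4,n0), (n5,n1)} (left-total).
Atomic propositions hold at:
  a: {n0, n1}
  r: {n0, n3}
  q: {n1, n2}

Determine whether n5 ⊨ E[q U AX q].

Sat(AX q) = {s : every successor in {n1, n2}} = {n0, n5}
E[q U AX q]: least fixpoint, start Z0 = Sat(AX q) = {n0, n5}, add states in Sat(q) with some successor in Z. Z1 = {n0, n2, n5}; fixed.
Sat(E[q U AX q]) = {n0, n2, n5}
n5 ∈ Sat(E[q U AX q]) = {n0, n2, n5}, so the formula holds at n5.

Yes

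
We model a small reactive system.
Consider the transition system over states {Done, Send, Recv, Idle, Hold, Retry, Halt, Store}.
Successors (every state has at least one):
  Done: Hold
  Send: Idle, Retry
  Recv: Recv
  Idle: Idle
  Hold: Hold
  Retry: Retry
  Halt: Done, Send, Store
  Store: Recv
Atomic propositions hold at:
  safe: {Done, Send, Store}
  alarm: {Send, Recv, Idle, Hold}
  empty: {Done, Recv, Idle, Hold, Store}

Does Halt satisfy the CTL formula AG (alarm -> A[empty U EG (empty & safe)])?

Sat(empty & safe) = {Done, Store}
EG (empty & safe): greatest fixpoint, start Z0 = {Done, Store}, keep only states in Sat with some successor in Z. Z1 = ∅; fixed.
Sat(EG (empty & safe)) = ∅
A[empty U EG (empty & safe)]: least fixpoint, start Z0 = Sat(EG (empty & safe)) = ∅, add states in Sat(empty) with every successor in Z. Already a fixed point.
Sat(A[empty U EG (empty & safe)]) = ∅
Sat(alarm -> A[empty U EG (empty & safe)]) = {Done, Retry, Halt, Store}
AG (alarm -> A[empty U EG (empty & safe)]): greatest fixpoint, start Z0 = {Done, Retry, Halt, Store}, keep only states in Sat with every successor in Z. Z1 = {Retry}; fixed.
Sat(AG (alarm -> A[empty U EG (empty & safe)])) = {Retry}
Halt ∉ Sat(AG (alarm -> A[empty U EG (empty & safe)])) = {Retry}, so the formula does not hold at Halt.

No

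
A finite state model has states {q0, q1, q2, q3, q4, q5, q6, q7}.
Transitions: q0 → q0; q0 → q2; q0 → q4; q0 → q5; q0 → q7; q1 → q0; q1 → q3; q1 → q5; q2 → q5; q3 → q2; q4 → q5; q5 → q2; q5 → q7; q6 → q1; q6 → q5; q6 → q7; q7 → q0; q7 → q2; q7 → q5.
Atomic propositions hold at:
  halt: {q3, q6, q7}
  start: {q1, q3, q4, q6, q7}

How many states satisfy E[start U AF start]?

AF start: least fixpoint, start Z0 = {q1, q3, q4, q6, q7}, add states with every successor in Z. Already a fixed point.
Sat(AF start) = {q1, q3, q4, q6, q7}
E[start U AF start]: least fixpoint, start Z0 = Sat(AF start) = {q1, q3, q4, q6, q7}, add states in Sat(start) with some successor in Z. Already a fixed point.
Sat(E[start U AF start]) = {q1, q3, q4, q6, q7}
|Sat(E[start U AF start])| = |{q1, q3, q4, q6, q7}| = 5.

5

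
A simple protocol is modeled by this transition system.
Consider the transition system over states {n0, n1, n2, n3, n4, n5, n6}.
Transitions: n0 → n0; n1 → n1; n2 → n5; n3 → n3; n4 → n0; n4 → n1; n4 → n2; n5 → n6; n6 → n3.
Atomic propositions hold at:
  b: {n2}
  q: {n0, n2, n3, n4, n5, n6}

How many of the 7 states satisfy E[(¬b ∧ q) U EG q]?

Sat(¬b) = {n0, n1, n3, n4, n5, n6}
Sat(¬b ∧ q) = {n0, n3, n4, n5, n6}
EG q: greatest fixpoint, start Z0 = {n0, n2, n3, n4, n5, n6}, keep only states in Sat with some successor in Z. Already a fixed point.
Sat(EG q) = {n0, n2, n3, n4, n5, n6}
E[(¬b ∧ q) U EG q]: least fixpoint, start Z0 = Sat(EG q) = {n0, n2, n3, n4, n5, n6}, add states in Sat(¬b ∧ q) with some successor in Z. Already a fixed point.
Sat(E[(¬b ∧ q) U EG q]) = {n0, n2, n3, n4, n5, n6}
|Sat(E[(¬b ∧ q) U EG q])| = |{n0, n2, n3, n4, n5, n6}| = 6.

6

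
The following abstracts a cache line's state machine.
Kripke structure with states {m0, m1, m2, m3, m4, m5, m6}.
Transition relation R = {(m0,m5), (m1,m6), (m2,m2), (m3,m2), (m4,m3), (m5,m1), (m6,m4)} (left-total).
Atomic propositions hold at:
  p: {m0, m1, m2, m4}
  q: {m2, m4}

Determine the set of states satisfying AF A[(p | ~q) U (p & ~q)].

{m0, m1, m5}

Sat(~q) = {m0, m1, m3, m5, m6}
Sat(p | ~q) = {m0, m1, m2, m3, m4, m5, m6}
Sat(p & ~q) = {m0, m1}
A[(p | ~q) U (p & ~q)]: least fixpoint, start Z0 = Sat((p & ~q)) = {m0, m1}, add states in Sat(p | ~q) with every successor in Z. Z1 = {m0, m1, m5}; fixed.
Sat(A[(p | ~q) U (p & ~q)]) = {m0, m1, m5}
AF A[(p | ~q) U (p & ~q)]: least fixpoint, start Z0 = {m0, m1, m5}, add states with every successor in Z. Already a fixed point.
Sat(AF A[(p | ~q) U (p & ~q)]) = {m0, m1, m5}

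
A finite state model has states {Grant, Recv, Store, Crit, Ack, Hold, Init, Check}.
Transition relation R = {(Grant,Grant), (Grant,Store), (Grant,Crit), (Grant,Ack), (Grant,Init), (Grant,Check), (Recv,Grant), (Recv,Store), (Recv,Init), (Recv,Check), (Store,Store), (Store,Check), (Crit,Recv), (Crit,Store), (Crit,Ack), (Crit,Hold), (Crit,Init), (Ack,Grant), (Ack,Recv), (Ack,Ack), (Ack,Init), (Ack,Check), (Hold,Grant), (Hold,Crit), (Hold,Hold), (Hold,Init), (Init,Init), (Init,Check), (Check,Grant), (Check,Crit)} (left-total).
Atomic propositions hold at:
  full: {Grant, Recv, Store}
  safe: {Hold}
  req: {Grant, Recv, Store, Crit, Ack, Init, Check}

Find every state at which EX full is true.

{Grant, Recv, Store, Crit, Ack, Hold, Check}

Sat(EX full) = {s : some successor in {Grant, Recv, Store}} = {Grant, Recv, Store, Crit, Ack, Hold, Check}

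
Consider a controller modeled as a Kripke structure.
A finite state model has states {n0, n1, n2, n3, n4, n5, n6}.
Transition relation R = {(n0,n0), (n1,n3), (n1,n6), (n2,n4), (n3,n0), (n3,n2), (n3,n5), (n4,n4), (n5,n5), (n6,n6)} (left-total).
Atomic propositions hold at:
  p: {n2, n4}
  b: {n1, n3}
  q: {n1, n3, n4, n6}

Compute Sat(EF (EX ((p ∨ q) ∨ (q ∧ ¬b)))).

Sat(p ∨ q) = {n1, n2, n3, n4, n6}
Sat(¬b) = {n0, n2, n4, n5, n6}
Sat(q ∧ ¬b) = {n4, n6}
Sat((p ∨ q) ∨ (q ∧ ¬b)) = {n1, n2, n3, n4, n6}
Sat(EX ((p ∨ q) ∨ (q ∧ ¬b))) = {s : some successor in {n1, n2, n3, n4, n6}} = {n1, n2, n3, n4, n6}
EF (EX ((p ∨ q) ∨ (q ∧ ¬b))): least fixpoint, start Z0 = {n1, n2, n3, n4, n6}, add states with some successor in Z. Already a fixed point.
Sat(EF (EX ((p ∨ q) ∨ (q ∧ ¬b)))) = {n1, n2, n3, n4, n6}

{n1, n2, n3, n4, n6}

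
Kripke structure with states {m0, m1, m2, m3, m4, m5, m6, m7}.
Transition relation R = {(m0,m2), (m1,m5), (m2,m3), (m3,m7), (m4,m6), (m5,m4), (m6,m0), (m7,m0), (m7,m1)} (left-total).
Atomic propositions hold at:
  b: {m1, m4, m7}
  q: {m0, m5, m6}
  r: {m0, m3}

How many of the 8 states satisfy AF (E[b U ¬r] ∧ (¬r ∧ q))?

Sat(¬r) = {m1, m2, m4, m5, m6, m7}
E[b U ¬r]: least fixpoint, start Z0 = Sat(¬r) = {m1, m2, m4, m5, m6, m7}, add states in Sat(b) with some successor in Z. Already a fixed point.
Sat(E[b U ¬r]) = {m1, m2, m4, m5, m6, m7}
Sat(¬r ∧ q) = {m5, m6}
Sat(E[b U ¬r] ∧ (¬r ∧ q)) = {m5, m6}
AF (E[b U ¬r] ∧ (¬r ∧ q)): least fixpoint, start Z0 = {m5, m6}, add states with every successor in Z. Z1 = {m1, m4, m5, m6}; fixed.
Sat(AF (E[b U ¬r] ∧ (¬r ∧ q))) = {m1, m4, m5, m6}
|Sat(AF (E[b U ¬r] ∧ (¬r ∧ q)))| = |{m1, m4, m5, m6}| = 4.

4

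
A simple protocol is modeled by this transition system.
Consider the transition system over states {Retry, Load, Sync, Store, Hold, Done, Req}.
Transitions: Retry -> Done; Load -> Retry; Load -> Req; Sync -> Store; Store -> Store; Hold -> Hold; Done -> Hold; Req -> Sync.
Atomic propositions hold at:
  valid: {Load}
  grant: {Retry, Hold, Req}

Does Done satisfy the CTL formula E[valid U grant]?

No

E[valid U grant]: least fixpoint, start Z0 = Sat(grant) = {Retry, Hold, Req}, add states in Sat(valid) with some successor in Z. Z1 = {Retry, Load, Hold, Req}; fixed.
Sat(E[valid U grant]) = {Retry, Load, Hold, Req}
Done ∉ Sat(E[valid U grant]) = {Retry, Load, Hold, Req}, so the formula does not hold at Done.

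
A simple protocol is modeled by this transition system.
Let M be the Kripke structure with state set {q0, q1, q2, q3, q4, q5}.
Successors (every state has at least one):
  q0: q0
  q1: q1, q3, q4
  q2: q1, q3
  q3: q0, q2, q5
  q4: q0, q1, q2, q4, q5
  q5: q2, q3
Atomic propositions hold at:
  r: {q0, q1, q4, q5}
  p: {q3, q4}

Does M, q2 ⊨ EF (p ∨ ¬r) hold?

Sat(¬r) = {q2, q3}
Sat(p ∨ ¬r) = {q2, q3, q4}
EF (p ∨ ¬r): least fixpoint, start Z0 = {q2, q3, q4}, add states with some successor in Z. Z1 = {q1, q2, q3, q4, q5}; fixed.
Sat(EF (p ∨ ¬r)) = {q1, q2, q3, q4, q5}
q2 ∈ Sat(EF (p ∨ ¬r)) = {q1, q2, q3, q4, q5}, so the formula holds at q2.

Yes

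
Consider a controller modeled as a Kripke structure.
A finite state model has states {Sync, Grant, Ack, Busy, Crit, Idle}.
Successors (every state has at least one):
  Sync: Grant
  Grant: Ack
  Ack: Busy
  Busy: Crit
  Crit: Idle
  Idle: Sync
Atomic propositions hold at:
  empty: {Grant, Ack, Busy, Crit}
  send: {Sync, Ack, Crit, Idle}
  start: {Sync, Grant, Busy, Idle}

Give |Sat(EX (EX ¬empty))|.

Sat(¬empty) = {Sync, Idle}
Sat(EX ¬empty) = {s : some successor in {Sync, Idle}} = {Crit, Idle}
Sat(EX (EX ¬empty)) = {s : some successor in {Crit, Idle}} = {Busy, Crit}
|Sat(EX (EX ¬empty))| = |{Busy, Crit}| = 2.

2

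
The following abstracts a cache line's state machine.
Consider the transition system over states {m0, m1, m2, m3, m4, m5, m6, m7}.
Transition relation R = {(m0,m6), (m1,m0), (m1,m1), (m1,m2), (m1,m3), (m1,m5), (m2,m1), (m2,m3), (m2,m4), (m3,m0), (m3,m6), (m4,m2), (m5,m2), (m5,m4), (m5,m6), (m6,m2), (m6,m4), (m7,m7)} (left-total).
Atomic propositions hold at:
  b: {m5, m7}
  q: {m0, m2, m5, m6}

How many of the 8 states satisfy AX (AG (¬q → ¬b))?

7

Sat(¬q) = {m1, m3, m4, m7}
Sat(¬b) = {m0, m1, m2, m3, m4, m6}
Sat(¬q → ¬b) = {m0, m1, m2, m3, m4, m5, m6}
AG (¬q → ¬b): greatest fixpoint, start Z0 = {m0, m1, m2, m3, m4, m5, m6}, keep only states in Sat with every successor in Z. Already a fixed point.
Sat(AG (¬q → ¬b)) = {m0, m1, m2, m3, m4, m5, m6}
Sat(AX (AG (¬q → ¬b))) = {s : every successor in {m0, m1, m2, m3, m4, m5, m6}} = {m0, m1, m2, m3, m4, m5, m6}
|Sat(AX (AG (¬q → ¬b)))| = |{m0, m1, m2, m3, m4, m5, m6}| = 7.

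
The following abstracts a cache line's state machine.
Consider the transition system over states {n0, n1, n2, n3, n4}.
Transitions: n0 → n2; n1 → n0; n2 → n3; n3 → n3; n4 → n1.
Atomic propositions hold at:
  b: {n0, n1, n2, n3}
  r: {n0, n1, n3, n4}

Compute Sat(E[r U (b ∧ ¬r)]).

Sat(¬r) = {n2}
Sat(b ∧ ¬r) = {n2}
E[r U (b ∧ ¬r)]: least fixpoint, start Z0 = Sat((b ∧ ¬r)) = {n2}, add states in Sat(r) with some successor in Z. Z1 = {n0, n2}; Z2 = {n0, n1, n2}; Z3 = {n0, n1, n2, n4}; fixed.
Sat(E[r U (b ∧ ¬r)]) = {n0, n1, n2, n4}

{n0, n1, n2, n4}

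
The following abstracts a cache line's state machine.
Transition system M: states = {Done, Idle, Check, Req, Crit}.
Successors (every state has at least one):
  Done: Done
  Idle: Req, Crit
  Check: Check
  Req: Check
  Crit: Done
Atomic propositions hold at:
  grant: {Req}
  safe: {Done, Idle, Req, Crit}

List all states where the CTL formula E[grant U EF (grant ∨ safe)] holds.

Sat(grant ∨ safe) = {Done, Idle, Req, Crit}
EF (grant ∨ safe): least fixpoint, start Z0 = {Done, Idle, Req, Crit}, add states with some successor in Z. Already a fixed point.
Sat(EF (grant ∨ safe)) = {Done, Idle, Req, Crit}
E[grant U EF (grant ∨ safe)]: least fixpoint, start Z0 = Sat(EF (grant ∨ safe)) = {Done, Idle, Req, Crit}, add states in Sat(grant) with some successor in Z. Already a fixed point.
Sat(E[grant U EF (grant ∨ safe)]) = {Done, Idle, Req, Crit}

{Done, Idle, Req, Crit}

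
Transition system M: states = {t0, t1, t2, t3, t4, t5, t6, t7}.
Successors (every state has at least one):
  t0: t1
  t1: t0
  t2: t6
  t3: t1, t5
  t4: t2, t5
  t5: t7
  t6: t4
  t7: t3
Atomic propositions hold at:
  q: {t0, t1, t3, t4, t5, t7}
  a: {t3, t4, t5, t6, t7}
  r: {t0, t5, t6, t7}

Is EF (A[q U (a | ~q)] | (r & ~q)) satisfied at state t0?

No

Sat(~q) = {t2, t6}
Sat(a | ~q) = {t2, t3, t4, t5, t6, t7}
A[q U (a | ~q)]: least fixpoint, start Z0 = Sat((a | ~q)) = {t2, t3, t4, t5, t6, t7}, add states in Sat(q) with every successor in Z. Already a fixed point.
Sat(A[q U (a | ~q)]) = {t2, t3, t4, t5, t6, t7}
Sat(r & ~q) = {t6}
Sat(A[q U (a | ~q)] | (r & ~q)) = {t2, t3, t4, t5, t6, t7}
EF (A[q U (a | ~q)] | (r & ~q)): least fixpoint, start Z0 = {t2, t3, t4, t5, t6, t7}, add states with some successor in Z. Already a fixed point.
Sat(EF (A[q U (a | ~q)] | (r & ~q))) = {t2, t3, t4, t5, t6, t7}
t0 ∉ Sat(EF (A[q U (a | ~q)] | (r & ~q))) = {t2, t3, t4, t5, t6, t7}, so the formula does not hold at t0.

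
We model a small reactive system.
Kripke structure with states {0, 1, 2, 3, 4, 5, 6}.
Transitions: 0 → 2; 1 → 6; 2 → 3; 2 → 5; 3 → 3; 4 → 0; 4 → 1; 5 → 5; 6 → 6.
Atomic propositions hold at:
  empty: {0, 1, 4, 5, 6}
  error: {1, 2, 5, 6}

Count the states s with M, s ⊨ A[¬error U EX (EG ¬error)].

Sat(¬error) = {0, 3, 4}
EG ¬error: greatest fixpoint, start Z0 = {0, 3, 4}, keep only states in Sat with some successor in Z. Z1 = {3, 4}; Z2 = {3}; fixed.
Sat(EG ¬error) = {3}
Sat(EX (EG ¬error)) = {s : some successor in {3}} = {2, 3}
A[¬error U EX (EG ¬error)]: least fixpoint, start Z0 = Sat(EX (EG ¬error)) = {2, 3}, add states in Sat(¬error) with every successor in Z. Z1 = {0, 2, 3}; fixed.
Sat(A[¬error U EX (EG ¬error)]) = {0, 2, 3}
|Sat(A[¬error U EX (EG ¬error)])| = |{0, 2, 3}| = 3.

3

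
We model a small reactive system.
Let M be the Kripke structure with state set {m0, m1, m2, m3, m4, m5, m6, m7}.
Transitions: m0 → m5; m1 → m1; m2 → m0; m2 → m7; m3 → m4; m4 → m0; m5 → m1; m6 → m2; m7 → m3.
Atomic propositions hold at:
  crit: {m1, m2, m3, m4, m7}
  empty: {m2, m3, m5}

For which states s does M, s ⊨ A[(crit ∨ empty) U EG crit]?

Sat(crit ∨ empty) = {m1, m2, m3, m4, m5, m7}
EG crit: greatest fixpoint, start Z0 = {m1, m2, m3, m4, m7}, keep only states in Sat with some successor in Z. Z1 = {m1, m2, m3, m7}; Z2 = {m1, m2, m7}; Z3 = {m1, m2}; Z4 = {m1}; fixed.
Sat(EG crit) = {m1}
A[(crit ∨ empty) U EG crit]: least fixpoint, start Z0 = Sat(EG crit) = {m1}, add states in Sat(crit ∨ empty) with every successor in Z. Z1 = {m1, m5}; fixed.
Sat(A[(crit ∨ empty) U EG crit]) = {m1, m5}

{m1, m5}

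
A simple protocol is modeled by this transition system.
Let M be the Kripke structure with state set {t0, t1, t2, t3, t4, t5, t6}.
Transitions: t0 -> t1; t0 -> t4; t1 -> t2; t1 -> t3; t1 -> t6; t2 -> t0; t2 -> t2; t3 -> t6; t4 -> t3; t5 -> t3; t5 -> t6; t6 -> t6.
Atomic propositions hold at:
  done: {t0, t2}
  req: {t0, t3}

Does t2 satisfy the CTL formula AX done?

Sat(AX done) = {s : every successor in {t0, t2}} = {t2}
t2 ∈ Sat(AX done) = {t2}, so the formula holds at t2.

Yes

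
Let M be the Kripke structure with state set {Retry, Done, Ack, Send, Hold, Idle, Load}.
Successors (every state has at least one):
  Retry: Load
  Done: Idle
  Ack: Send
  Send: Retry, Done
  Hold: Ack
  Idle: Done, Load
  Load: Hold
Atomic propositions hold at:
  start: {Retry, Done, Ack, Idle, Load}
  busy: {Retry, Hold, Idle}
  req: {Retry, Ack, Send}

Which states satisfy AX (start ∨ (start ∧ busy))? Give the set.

Sat(start ∧ busy) = {Retry, Idle}
Sat(start ∨ (start ∧ busy)) = {Retry, Done, Ack, Idle, Load}
Sat(AX (start ∨ (start ∧ busy))) = {s : every successor in {Retry, Done, Ack, Idle, Load}} = {Retry, Done, Send, Hold, Idle}

{Retry, Done, Send, Hold, Idle}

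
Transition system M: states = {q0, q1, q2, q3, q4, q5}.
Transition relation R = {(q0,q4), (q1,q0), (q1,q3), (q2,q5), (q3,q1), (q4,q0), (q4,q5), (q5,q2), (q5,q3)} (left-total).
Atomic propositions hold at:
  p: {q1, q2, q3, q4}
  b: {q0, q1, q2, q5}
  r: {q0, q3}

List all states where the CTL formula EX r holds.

Sat(EX r) = {s : some successor in {q0, q3}} = {q1, q4, q5}

{q1, q4, q5}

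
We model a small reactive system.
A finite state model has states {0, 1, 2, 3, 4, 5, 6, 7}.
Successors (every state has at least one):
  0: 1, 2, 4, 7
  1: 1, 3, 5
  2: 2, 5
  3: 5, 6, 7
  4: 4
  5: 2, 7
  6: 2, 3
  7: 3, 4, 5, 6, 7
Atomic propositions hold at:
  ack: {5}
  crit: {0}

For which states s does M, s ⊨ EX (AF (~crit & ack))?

{1, 2, 3, 7}

Sat(~crit) = {1, 2, 3, 4, 5, 6, 7}
Sat(~crit & ack) = {5}
AF (~crit & ack): least fixpoint, start Z0 = {5}, add states with every successor in Z. Already a fixed point.
Sat(AF (~crit & ack)) = {5}
Sat(EX (AF (~crit & ack))) = {s : some successor in {5}} = {1, 2, 3, 7}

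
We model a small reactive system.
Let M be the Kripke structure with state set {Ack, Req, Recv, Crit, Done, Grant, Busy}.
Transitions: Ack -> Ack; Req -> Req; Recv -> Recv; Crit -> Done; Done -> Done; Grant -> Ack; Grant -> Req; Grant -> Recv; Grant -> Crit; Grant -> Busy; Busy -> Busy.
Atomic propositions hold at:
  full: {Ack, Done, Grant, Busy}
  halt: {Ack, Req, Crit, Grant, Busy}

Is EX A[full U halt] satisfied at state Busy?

Yes

A[full U halt]: least fixpoint, start Z0 = Sat(halt) = {Ack, Req, Crit, Grant, Busy}, add states in Sat(full) with every successor in Z. Already a fixed point.
Sat(A[full U halt]) = {Ack, Req, Crit, Grant, Busy}
Sat(EX A[full U halt]) = {s : some successor in {Ack, Req, Crit, Grant, Busy}} = {Ack, Req, Grant, Busy}
Busy ∈ Sat(EX A[full U halt]) = {Ack, Req, Grant, Busy}, so the formula holds at Busy.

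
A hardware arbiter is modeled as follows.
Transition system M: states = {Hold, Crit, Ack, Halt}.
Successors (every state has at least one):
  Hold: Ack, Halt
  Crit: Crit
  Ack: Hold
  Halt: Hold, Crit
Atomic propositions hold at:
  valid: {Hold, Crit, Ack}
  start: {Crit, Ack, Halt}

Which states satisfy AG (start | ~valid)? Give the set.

Sat(~valid) = {Halt}
Sat(start | ~valid) = {Crit, Ack, Halt}
AG (start | ~valid): greatest fixpoint, start Z0 = {Crit, Ack, Halt}, keep only states in Sat with every successor in Z. Z1 = {Crit}; fixed.
Sat(AG (start | ~valid)) = {Crit}

{Crit}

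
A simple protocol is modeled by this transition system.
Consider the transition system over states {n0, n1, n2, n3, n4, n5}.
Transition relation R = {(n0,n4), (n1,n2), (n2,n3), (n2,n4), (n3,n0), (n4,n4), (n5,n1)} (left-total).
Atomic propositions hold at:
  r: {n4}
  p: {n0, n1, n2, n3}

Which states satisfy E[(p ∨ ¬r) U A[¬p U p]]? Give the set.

Sat(¬r) = {n0, n1, n2, n3, n5}
Sat(p ∨ ¬r) = {n0, n1, n2, n3, n5}
Sat(¬p) = {n4, n5}
A[¬p U p]: least fixpoint, start Z0 = Sat(p) = {n0, n1, n2, n3}, add states in Sat(¬p) with every successor in Z. Z1 = {n0, n1, n2, n3, n5}; fixed.
Sat(A[¬p U p]) = {n0, n1, n2, n3, n5}
E[(p ∨ ¬r) U A[¬p U p]]: least fixpoint, start Z0 = Sat(A[¬p U p]) = {n0, n1, n2, n3, n5}, add states in Sat(p ∨ ¬r) with some successor in Z. Already a fixed point.
Sat(E[(p ∨ ¬r) U A[¬p U p]]) = {n0, n1, n2, n3, n5}

{n0, n1, n2, n3, n5}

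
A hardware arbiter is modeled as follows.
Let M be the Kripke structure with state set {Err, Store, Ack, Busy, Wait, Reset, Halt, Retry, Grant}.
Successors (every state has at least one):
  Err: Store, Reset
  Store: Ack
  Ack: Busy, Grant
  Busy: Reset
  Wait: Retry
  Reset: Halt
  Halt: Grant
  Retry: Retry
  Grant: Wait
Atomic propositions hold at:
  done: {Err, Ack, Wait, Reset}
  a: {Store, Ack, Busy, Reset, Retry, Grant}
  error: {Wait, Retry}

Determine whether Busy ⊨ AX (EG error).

EG error: greatest fixpoint, start Z0 = {Wait, Retry}, keep only states in Sat with some successor in Z. Already a fixed point.
Sat(EG error) = {Wait, Retry}
Sat(AX (EG error)) = {s : every successor in {Wait, Retry}} = {Wait, Retry, Grant}
Busy ∉ Sat(AX (EG error)) = {Wait, Retry, Grant}, so the formula does not hold at Busy.

No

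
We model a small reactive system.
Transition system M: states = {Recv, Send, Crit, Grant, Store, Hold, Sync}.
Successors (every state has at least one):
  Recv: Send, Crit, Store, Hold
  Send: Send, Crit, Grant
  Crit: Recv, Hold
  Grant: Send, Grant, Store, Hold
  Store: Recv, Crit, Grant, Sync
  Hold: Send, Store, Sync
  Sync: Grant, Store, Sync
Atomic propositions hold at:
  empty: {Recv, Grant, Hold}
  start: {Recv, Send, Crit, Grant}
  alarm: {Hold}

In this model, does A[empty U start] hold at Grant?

A[empty U start]: least fixpoint, start Z0 = Sat(start) = {Recv, Send, Crit, Grant}, add states in Sat(empty) with every successor in Z. Already a fixed point.
Sat(A[empty U start]) = {Recv, Send, Crit, Grant}
Grant ∈ Sat(A[empty U start]) = {Recv, Send, Crit, Grant}, so the formula holds at Grant.

Yes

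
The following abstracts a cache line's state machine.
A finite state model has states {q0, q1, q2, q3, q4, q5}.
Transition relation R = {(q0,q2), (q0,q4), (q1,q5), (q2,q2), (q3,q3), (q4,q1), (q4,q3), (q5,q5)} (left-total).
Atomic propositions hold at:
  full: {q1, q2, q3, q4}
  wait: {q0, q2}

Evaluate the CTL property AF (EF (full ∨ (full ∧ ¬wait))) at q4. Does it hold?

Yes

Sat(¬wait) = {q1, q3, q4, q5}
Sat(full ∧ ¬wait) = {q1, q3, q4}
Sat(full ∨ (full ∧ ¬wait)) = {q1, q2, q3, q4}
EF (full ∨ (full ∧ ¬wait)): least fixpoint, start Z0 = {q1, q2, q3, q4}, add states with some successor in Z. Z1 = {q0, q1, q2, q3, q4}; fixed.
Sat(EF (full ∨ (full ∧ ¬wait))) = {q0, q1, q2, q3, q4}
AF (EF (full ∨ (full ∧ ¬wait))): least fixpoint, start Z0 = {q0, q1, q2, q3, q4}, add states with every successor in Z. Already a fixed point.
Sat(AF (EF (full ∨ (full ∧ ¬wait)))) = {q0, q1, q2, q3, q4}
q4 ∈ Sat(AF (EF (full ∨ (full ∧ ¬wait)))) = {q0, q1, q2, q3, q4}, so the formula holds at q4.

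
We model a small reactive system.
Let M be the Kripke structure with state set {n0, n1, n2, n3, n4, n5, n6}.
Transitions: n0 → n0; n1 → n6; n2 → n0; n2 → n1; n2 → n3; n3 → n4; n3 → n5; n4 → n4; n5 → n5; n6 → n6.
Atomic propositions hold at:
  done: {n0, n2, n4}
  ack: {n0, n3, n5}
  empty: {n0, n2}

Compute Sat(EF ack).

EF ack: least fixpoint, start Z0 = {n0, n3, n5}, add states with some successor in Z. Z1 = {n0, n2, n3, n5}; fixed.
Sat(EF ack) = {n0, n2, n3, n5}

{n0, n2, n3, n5}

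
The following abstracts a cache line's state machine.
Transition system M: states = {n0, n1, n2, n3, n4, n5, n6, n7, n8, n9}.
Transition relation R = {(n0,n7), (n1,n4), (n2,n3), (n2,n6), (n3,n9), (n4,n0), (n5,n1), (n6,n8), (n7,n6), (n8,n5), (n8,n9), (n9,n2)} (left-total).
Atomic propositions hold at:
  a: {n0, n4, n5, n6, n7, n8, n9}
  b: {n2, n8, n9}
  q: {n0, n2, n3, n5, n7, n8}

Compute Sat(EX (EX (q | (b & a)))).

Sat(b & a) = {n8, n9}
Sat(q | (b & a)) = {n0, n2, n3, n5, n7, n8, n9}
Sat(EX (q | (b & a))) = {s : some successor in {n0, n2, n3, n5, n7, n8, n9}} = {n0, n2, n3, n4, n6, n8, n9}
Sat(EX (EX (q | (b & a)))) = {s : some successor in {n0, n2, n3, n4, n6, n8, n9}} = {n1, n2, n3, n4, n6, n7, n8, n9}

{n1, n2, n3, n4, n6, n7, n8, n9}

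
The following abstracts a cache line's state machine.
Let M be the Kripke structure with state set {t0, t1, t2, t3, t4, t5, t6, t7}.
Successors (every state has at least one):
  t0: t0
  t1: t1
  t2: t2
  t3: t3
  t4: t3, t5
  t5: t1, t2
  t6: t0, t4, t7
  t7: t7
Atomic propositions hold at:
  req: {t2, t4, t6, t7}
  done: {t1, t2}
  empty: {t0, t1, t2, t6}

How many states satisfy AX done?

Sat(AX done) = {s : every successor in {t1, t2}} = {t1, t2, t5}
|Sat(AX done)| = |{t1, t2, t5}| = 3.

3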